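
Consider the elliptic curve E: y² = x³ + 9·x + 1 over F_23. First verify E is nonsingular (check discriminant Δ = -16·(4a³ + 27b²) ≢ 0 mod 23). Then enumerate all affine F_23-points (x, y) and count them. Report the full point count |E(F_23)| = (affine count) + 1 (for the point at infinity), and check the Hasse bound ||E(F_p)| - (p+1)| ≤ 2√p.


Affine points = {(0, 1), (0, 22), (2, 2), (2, 21), (3, 3), (3, 20), (4, 3), (4, 20), (6, 8), (6, 15), (7, 4), (7, 19), (9, 11), (9, 12), (16, 3), (16, 20), (19, 4), (19, 19), (20, 4), (20, 19)}; affine count = 20; |E(F_23)| = 21.

Discriminant check: Δ ∝ 4a³ + 27b² = 4·9³ + 27·1² = 4·729 + 27·1 ≡ 22 (mod 23). Nonzero ⇒ E is nonsingular.
For each x ∈ F_23, compute rhs = x³ + 9·x + 1 mod 23, then count y ∈ F_23 with y² ≡ rhs.
  x = 0: rhs = 1, matching y values: 1, 22 (2 points).
  x = 1: rhs = 11, matching y values: none (0 points).
  x = 2: rhs = 4, matching y values: 2, 21 (2 points).
  x = 3: rhs = 9, matching y values: 3, 20 (2 points).
  x = 4: rhs = 9, matching y values: 3, 20 (2 points).
  x = 5: rhs = 10, matching y values: none (0 points).
  x = 6: rhs = 18, matching y values: 8, 15 (2 points).
  x = 7: rhs = 16, matching y values: 4, 19 (2 points).
  x = 8: rhs = 10, matching y values: none (0 points).
  x = 9: rhs = 6, matching y values: 11, 12 (2 points).
  x = 10: rhs = 10, matching y values: none (0 points).
  x = 11: rhs = 5, matching y values: none (0 points).
  x = 12: rhs = 20, matching y values: none (0 points).
  x = 13: rhs = 15, matching y values: none (0 points).
  x = 14: rhs = 19, matching y values: none (0 points).
  x = 15: rhs = 15, matching y values: none (0 points).
  x = 16: rhs = 9, matching y values: 3, 20 (2 points).
  x = 17: rhs = 7, matching y values: none (0 points).
  x = 18: rhs = 15, matching y values: none (0 points).
  x = 19: rhs = 16, matching y values: 4, 19 (2 points).
  x = 20: rhs = 16, matching y values: 4, 19 (2 points).
  x = 21: rhs = 21, matching y values: none (0 points).
  x = 22: rhs = 14, matching y values: none (0 points).
Total affine count: 20.
Full point count |E(F_23)| = 20 + 1 = 21.
Hasse bound: |21 − (23+1)| = |-3| = 3 ≤ 2√23 ≈ 9.5917 ✓.


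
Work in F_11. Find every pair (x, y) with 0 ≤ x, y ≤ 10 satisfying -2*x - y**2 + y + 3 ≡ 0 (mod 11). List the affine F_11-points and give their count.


Affine F_11-points: {(1, 4), (1, 8), (3, 6), (4, 3), (4, 9), (6, 2), (6, 10), (7, 0), (7, 1), (8, 5), (8, 7)}; count = 11.

For each of the 121 pairs (x, y) ∈ F_11², evaluate f(x, y) mod 11. Record the zeros.
  x = 0: [0↦3, 1↦3, 2↦1, 3↦8, 4↦2, 5↦5, 6↦6, 7↦5, 8↦2, 9↦8, 10↦1]  zeros at y ∈ ∅
  x = 1: [0↦1, 1↦1, 2↦10, 3↦6, 4↦0, 5↦3, 6↦4, 7↦3, 8↦0, 9↦6, 10↦10]  zeros at y ∈ {4, 8}
  x = 2: [0↦10, 1↦10, 2↦8, 3↦4, 4↦9, 5↦1, 6↦2, 7↦1, 8↦9, 9↦4, 10↦8]  zeros at y ∈ ∅
  x = 3: [0↦8, 1↦8, 2↦6, 3↦2, 4↦7, 5↦10, 6↦0, 7↦10, 8↦7, 9↦2, 10↦6]  zeros at y ∈ {6}
  x = 4: [0↦6, 1↦6, 2↦4, 3↦0, 4↦5, 5↦8, 6↦9, 7↦8, 8↦5, 9↦0, 10↦4]  zeros at y ∈ {3, 9}
  x = 5: [0↦4, 1↦4, 2↦2, 3↦9, 4↦3, 5↦6, 6↦7, 7↦6, 8↦3, 9↦9, 10↦2]  zeros at y ∈ ∅
  x = 6: [0↦2, 1↦2, 2↦0, 3↦7, 4↦1, 5↦4, 6↦5, 7↦4, 8↦1, 9↦7, 10↦0]  zeros at y ∈ {2, 10}
  x = 7: [0↦0, 1↦0, 2↦9, 3↦5, 4↦10, 5↦2, 6↦3, 7↦2, 8↦10, 9↦5, 10↦9]  zeros at y ∈ {0, 1}
  x = 8: [0↦9, 1↦9, 2↦7, 3↦3, 4↦8, 5↦0, 6↦1, 7↦0, 8↦8, 9↦3, 10↦7]  zeros at y ∈ {5, 7}
  x = 9: [0↦7, 1↦7, 2↦5, 3↦1, 4↦6, 5↦9, 6↦10, 7↦9, 8↦6, 9↦1, 10↦5]  zeros at y ∈ ∅
  x = 10: [0↦5, 1↦5, 2↦3, 3↦10, 4↦4, 5↦7, 6↦8, 7↦7, 8↦4, 9↦10, 10↦3]  zeros at y ∈ ∅
Collecting zeros: affine points = {(1, 4), (1, 8), (3, 6), (4, 3), (4, 9), (6, 2), (6, 10), (7, 0), (7, 1), (8, 5), (8, 7)}.
Total count |C(F_11)_aff| = 11.


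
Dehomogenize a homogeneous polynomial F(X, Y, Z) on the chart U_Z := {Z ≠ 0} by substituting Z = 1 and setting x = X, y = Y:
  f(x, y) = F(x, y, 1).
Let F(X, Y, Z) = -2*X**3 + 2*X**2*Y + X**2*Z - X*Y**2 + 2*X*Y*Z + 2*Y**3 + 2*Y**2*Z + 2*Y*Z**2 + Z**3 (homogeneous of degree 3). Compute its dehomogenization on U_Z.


f(x, y) = -2*x**3 + 2*x**2*y + x**2 - x*y**2 + 2*x*y + 2*y**3 + 2*y**2 + 2*y + 1

On U_Z we set Z = 1. Each monomial c·X^i·Y^j·Z^k in F becomes c·x^i·y^j·1^k = c·x^i·y^j.
Substituting Z = 1: F(X, Y, 1) = -2*x**3 + 2*x**2*y + x**2 - x*y**2 + 2*x*y + 2*y**3 + 2*y**2 + 2*y + 1.
Note: deg(f) ≤ deg(F) = 3; strict inequality happens when F is divisible by Z (lost terms).


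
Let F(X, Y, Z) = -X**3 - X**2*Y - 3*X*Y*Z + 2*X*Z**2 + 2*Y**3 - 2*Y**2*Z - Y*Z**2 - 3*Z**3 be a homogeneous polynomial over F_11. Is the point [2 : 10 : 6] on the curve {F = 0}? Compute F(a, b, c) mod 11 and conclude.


F(2,10,6) ≡ 1 (mod 11); P is NOT on the curve.

Evaluate F(2, 10, 6) term-by-term (mod 11).
  -X**3 ↦ -1·8·1·1 = -8
  -X**2*Y ↦ -1·4·10·1 = -40
  -3*X*Y*Z ↦ -3·2·10·6 = -360
  2*X*Z**2 ↦ 2·2·1·36 = 144
  2*Y**3 ↦ 2·1·1000·1 = 2000
  -2*Y**2*Z ↦ -2·1·100·6 = -1200
  -Y*Z**2 ↦ -1·1·10·36 = -360
  -3*Z**3 ↦ -3·1·1·216 = -648
Sum: F(2, 10, 6) = (-8) + (-40) + (-360) + (144) + (2000) + (-1200) + (-360) + (-648) = -472.
Reducing mod 11: -472 ≡ 1 (mod 11).
Since F(a, b, c) ≡ 1 ≠ 0 (mod 11), P does NOT lie on the curve.


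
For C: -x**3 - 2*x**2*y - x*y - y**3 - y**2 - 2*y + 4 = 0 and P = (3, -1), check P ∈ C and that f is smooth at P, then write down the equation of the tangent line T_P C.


Tangent line at P: -14*x - 24*y + 18 = 0.

Step 1: f(3, -1) = 0, so P lies on C.
Step 2: partial derivatives
  f_x(x, y) = -3*x**2 - 4*x*y - y, f_y(x, y) = -2*x**2 - x - 3*y**2 - 2*y - 2.
  f_x(P) = -14, f_y(P) = -24 (gradient nonzero, so P is smooth).
Step 3: tangent line at P: -14·(x − 3) + -24·(y − -1) = 0.
Expanding: -14*x - 24*y + 18 = 0.


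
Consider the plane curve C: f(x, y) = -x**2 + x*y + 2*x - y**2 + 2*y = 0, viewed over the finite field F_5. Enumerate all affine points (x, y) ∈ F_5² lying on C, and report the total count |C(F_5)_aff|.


Affine F_5-points: {(0, 0), (0, 2), (2, 0), (2, 4), (4, 2), (4, 4)}; count = 6.

For each of the 25 pairs (x, y) ∈ F_5², evaluate f(x, y) mod 5. Record the zeros.
  x = 0: [0↦0, 1↦1, 2↦0, 3↦2, 4↦2]  zeros at y ∈ {0, 2}
  x = 1: [0↦1, 1↦3, 2↦3, 3↦1, 4↦2]  zeros at y ∈ ∅
  x = 2: [0↦0, 1↦3, 2↦4, 3↦3, 4↦0]  zeros at y ∈ {0, 4}
  x = 3: [0↦2, 1↦1, 2↦3, 3↦3, 4↦1]  zeros at y ∈ ∅
  x = 4: [0↦2, 1↦2, 2↦0, 3↦1, 4↦0]  zeros at y ∈ {2, 4}
Collecting zeros: affine points = {(0, 0), (0, 2), (2, 0), (2, 4), (4, 2), (4, 4)}.
Total count |C(F_5)_aff| = 6.


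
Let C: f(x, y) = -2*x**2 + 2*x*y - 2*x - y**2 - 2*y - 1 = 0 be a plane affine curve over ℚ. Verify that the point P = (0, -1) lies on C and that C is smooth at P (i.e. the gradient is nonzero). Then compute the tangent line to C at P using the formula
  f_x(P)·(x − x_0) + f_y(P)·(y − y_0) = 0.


Tangent line at P: -4*x = 0.

Step 1: f(0, -1) = 0, so P lies on C.
Step 2: partial derivatives
  f_x(x, y) = -4*x + 2*y - 2, f_y(x, y) = 2*x - 2*y - 2.
  f_x(P) = -4, f_y(P) = 0 (gradient nonzero, so P is smooth).
Step 3: tangent line at P: -4·(x − 0) + 0·(y − -1) = 0.
Expanding: -4*x = 0.


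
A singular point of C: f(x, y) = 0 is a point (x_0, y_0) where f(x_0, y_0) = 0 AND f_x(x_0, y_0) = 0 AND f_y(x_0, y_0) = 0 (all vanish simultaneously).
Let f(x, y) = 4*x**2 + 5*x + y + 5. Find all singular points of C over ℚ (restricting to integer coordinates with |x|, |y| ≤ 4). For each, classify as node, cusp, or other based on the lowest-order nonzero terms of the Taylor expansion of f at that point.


No singular points in the scanned grid; C is smooth there.

Compute partial derivatives:
  f_x = 8*x + 5.
  f_y = 1.
f_y = 1 is a nonzero constant, so f_y never vanishes: no point (x, y) can satisfy f = f_x = f_y = 0. In particular no (x, y) ∈ {−4, ..., 4}² is singular; the curve is smooth.


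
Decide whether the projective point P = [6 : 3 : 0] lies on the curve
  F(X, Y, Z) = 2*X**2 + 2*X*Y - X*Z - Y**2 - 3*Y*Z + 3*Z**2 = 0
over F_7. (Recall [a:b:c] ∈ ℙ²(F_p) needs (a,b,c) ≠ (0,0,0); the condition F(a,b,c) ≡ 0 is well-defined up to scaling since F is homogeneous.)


F(6,3,0) ≡ 1 (mod 7); P is NOT on the curve.

Evaluate F(6, 3, 0) term-by-term (mod 7).
  2*X**2 ↦ 2·36·1·1 = 72
  2*X*Y ↦ 2·6·3·1 = 36
  -X*Z ↦ -1·6·1·0 = 0
  -Y**2 ↦ -1·1·9·1 = -9
  -3*Y*Z ↦ -3·1·3·0 = 0
  3*Z**2 ↦ 3·1·1·0 = 0
Sum: F(6, 3, 0) = (72) + (36) + (0) + (-9) + (0) + (0) = 99.
Reducing mod 7: 99 ≡ 1 (mod 7).
Since F(a, b, c) ≡ 1 ≠ 0 (mod 7), P does NOT lie on the curve.


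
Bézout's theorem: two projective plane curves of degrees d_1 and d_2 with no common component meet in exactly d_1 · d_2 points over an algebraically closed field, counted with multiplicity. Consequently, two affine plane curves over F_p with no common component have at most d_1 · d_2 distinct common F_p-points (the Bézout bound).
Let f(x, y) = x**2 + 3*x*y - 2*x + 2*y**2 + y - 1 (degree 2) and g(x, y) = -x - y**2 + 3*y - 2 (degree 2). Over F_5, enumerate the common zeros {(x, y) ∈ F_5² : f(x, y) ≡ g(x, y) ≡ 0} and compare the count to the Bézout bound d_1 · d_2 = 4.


Common zeros: {(3, 3)}; count = 1; Bézout bound = 4.

deg(f) = 2, deg(g) = 2, so Bézout bound = 4.
Scan x ∈ F_5. For each x, list the y ∈ F_5 with f(x, y) ≡ 0 and those with g(x, y) ≡ 0 (mod 5); the common zeros in that column are the intersection.
  x = 0: f ≡ 0 at y ∈ {3, 4}; g ≡ 0 at y ∈ {1, 2}; common: ∅.
  x = 1: f ≡ 0 at y ∈ ∅; g ≡ 0 at y ∈ ∅; common: ∅.
  x = 2: f ≡ 0 at y ∈ ∅; g ≡ 0 at y ∈ ∅; common: ∅.
  x = 3: f ≡ 0 at y ∈ {2, 3}; g ≡ 0 at y ∈ {0, 3}; common: {3}.
  x = 4: f ≡ 0 at y ∈ ∅; g ≡ 0 at y ∈ {4}; common: ∅.
Collecting: common zeros = {(3, 3)}, so the count is 1.
Comparison with the Bézout bound: 1 ≤ 4 = deg(f)·deg(g), as expected for curves with no common component (the affine F_5-count falls short of the bound because intersections may lie at infinity, over extension fields, or carry multiplicity).


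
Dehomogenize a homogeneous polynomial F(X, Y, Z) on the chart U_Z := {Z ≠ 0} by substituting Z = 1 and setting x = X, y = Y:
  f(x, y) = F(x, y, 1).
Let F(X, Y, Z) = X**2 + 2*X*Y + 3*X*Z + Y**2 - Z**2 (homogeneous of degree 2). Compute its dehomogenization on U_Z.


f(x, y) = x**2 + 2*x*y + 3*x + y**2 - 1

On U_Z we set Z = 1. Each monomial c·X^i·Y^j·Z^k in F becomes c·x^i·y^j·1^k = c·x^i·y^j.
Substituting Z = 1: F(X, Y, 1) = x**2 + 2*x*y + 3*x + y**2 - 1.
Note: deg(f) ≤ deg(F) = 2; strict inequality happens when F is divisible by Z (lost terms).


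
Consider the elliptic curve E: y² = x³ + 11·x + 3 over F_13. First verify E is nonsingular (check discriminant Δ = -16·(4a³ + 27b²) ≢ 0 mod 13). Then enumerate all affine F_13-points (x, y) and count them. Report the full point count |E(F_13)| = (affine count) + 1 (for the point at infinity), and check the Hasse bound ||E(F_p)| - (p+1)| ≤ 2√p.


Affine points = {(0, 4), (0, 9), (5, 1), (5, 12), (6, 5), (6, 8), (9, 5), (9, 8), (11, 5), (11, 8), (12, 2), (12, 11)}; affine count = 12; |E(F_13)| = 13.

Discriminant check: Δ ∝ 4a³ + 27b² = 4·11³ + 27·3² = 4·1331 + 27·9 ≡ 3 (mod 13). Nonzero ⇒ E is nonsingular.
For each x ∈ F_13, compute rhs = x³ + 11·x + 3 mod 13, then count y ∈ F_13 with y² ≡ rhs.
  x = 0: rhs = 3, matching y values: 4, 9 (2 points).
  x = 1: rhs = 2, matching y values: none (0 points).
  x = 2: rhs = 7, matching y values: none (0 points).
  x = 3: rhs = 11, matching y values: none (0 points).
  x = 4: rhs = 7, matching y values: none (0 points).
  x = 5: rhs = 1, matching y values: 1, 12 (2 points).
  x = 6: rhs = 12, matching y values: 5, 8 (2 points).
  x = 7: rhs = 7, matching y values: none (0 points).
  x = 8: rhs = 5, matching y values: none (0 points).
  x = 9: rhs = 12, matching y values: 5, 8 (2 points).
  x = 10: rhs = 8, matching y values: none (0 points).
  x = 11: rhs = 12, matching y values: 5, 8 (2 points).
  x = 12: rhs = 4, matching y values: 2, 11 (2 points).
Total affine count: 12.
Full point count |E(F_13)| = 12 + 1 = 13.
Hasse bound: |13 − (13+1)| = |-1| = 1 ≤ 2√13 ≈ 7.2111 ✓.


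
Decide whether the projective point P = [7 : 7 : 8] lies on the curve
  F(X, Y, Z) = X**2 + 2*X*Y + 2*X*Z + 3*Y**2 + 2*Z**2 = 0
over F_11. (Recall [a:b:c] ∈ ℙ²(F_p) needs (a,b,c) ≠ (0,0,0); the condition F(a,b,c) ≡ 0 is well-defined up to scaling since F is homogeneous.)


F(7,7,8) ≡ 6 (mod 11); P is NOT on the curve.

Evaluate F(7, 7, 8) term-by-term (mod 11).
  X**2 ↦ 1·49·1·1 = 49
  2*X*Y ↦ 2·7·7·1 = 98
  2*X*Z ↦ 2·7·1·8 = 112
  3*Y**2 ↦ 3·1·49·1 = 147
  2*Z**2 ↦ 2·1·1·64 = 128
Sum: F(7, 7, 8) = (49) + (98) + (112) + (147) + (128) = 534.
Reducing mod 11: 534 ≡ 6 (mod 11).
Since F(a, b, c) ≡ 6 ≠ 0 (mod 11), P does NOT lie on the curve.


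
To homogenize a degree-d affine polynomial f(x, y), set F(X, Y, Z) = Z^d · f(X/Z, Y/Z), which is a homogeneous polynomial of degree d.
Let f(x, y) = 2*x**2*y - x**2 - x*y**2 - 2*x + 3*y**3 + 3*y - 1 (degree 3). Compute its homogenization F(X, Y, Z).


F(X, Y, Z) = 2*X**2*Y - X**2*Z - X*Y**2 - 2*X*Z**2 + 3*Y**3 + 3*Y*Z**2 - Z**3

deg(f) = 3.
Substitute x = X/Z, y = Y/Z into f, then multiply by Z^3.
  monomial 2·x^2·y^1 ↦ 2·X^2·Y^1·Z^0.
  monomial -1·x^2·y^0 ↦ -1·X^2·Y^0·Z^1.
  monomial -1·x^1·y^2 ↦ -1·X^1·Y^2·Z^0.
  monomial -2·x^1·y^0 ↦ -2·X^1·Y^0·Z^2.
  monomial 3·x^0·y^3 ↦ 3·X^0·Y^3·Z^0.
  monomial 3·x^0·y^1 ↦ 3·X^0·Y^1·Z^2.
  monomial -1·x^0·y^0 ↦ -1·X^0·Y^0·Z^3.
Collecting: F(X, Y, Z) = 2*X**2*Y - X**2*Z - X*Y**2 - 2*X*Z**2 + 3*Y**3 + 3*Y*Z**2 - Z**3.


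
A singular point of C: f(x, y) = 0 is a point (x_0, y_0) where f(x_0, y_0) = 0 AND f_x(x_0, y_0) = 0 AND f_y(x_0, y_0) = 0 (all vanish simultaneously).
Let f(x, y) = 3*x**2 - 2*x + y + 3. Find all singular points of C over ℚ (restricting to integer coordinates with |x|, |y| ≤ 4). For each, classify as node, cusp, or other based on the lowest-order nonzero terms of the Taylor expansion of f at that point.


No singular points in the scanned grid; C is smooth there.

Compute partial derivatives:
  f_x = 6*x - 2.
  f_y = 1.
f_y = 1 is a nonzero constant, so f_y never vanishes: no point (x, y) can satisfy f = f_x = f_y = 0. In particular no (x, y) ∈ {−4, ..., 4}² is singular; the curve is smooth.


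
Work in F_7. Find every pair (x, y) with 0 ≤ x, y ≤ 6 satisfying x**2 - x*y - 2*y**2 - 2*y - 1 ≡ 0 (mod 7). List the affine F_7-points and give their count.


Affine F_7-points: {(1, 0), (1, 2), (4, 1), (4, 3), (6, 0), (6, 3)}; count = 6.

For each of the 49 pairs (x, y) ∈ F_7², evaluate f(x, y) mod 7. Record the zeros.
  x = 0: [0↦6, 1↦2, 2↦1, 3↦3, 4↦1, 5↦2, 6↦6]  zeros at y ∈ ∅
  x = 1: [0↦0, 1↦2, 2↦0, 3↦1, 4↦5, 5↦5, 6↦1]  zeros at y ∈ {0, 2}
  x = 2: [0↦3, 1↦4, 2↦1, 3↦1, 4↦4, 5↦3, 6↦5]  zeros at y ∈ ∅
  x = 3: [0↦1, 1↦1, 2↦4, 3↦3, 4↦5, 5↦3, 6↦4]  zeros at y ∈ ∅
  x = 4: [0↦1, 1↦0, 2↦2, 3↦0, 4↦1, 5↦5, 6↦5]  zeros at y ∈ {1, 3}
  x = 5: [0↦3, 1↦1, 2↦2, 3↦6, 4↦6, 5↦2, 6↦1]  zeros at y ∈ ∅
  x = 6: [0↦0, 1↦4, 2↦4, 3↦0, 4↦6, 5↦1, 6↦6]  zeros at y ∈ {0, 3}
Collecting zeros: affine points = {(1, 0), (1, 2), (4, 1), (4, 3), (6, 0), (6, 3)}.
Total count |C(F_7)_aff| = 6.


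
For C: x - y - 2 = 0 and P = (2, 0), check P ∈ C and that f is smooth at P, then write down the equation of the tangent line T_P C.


Tangent line at P: x - y - 2 = 0.

Step 1: f(2, 0) = 0, so P lies on C.
Step 2: partial derivatives
  f_x(x, y) = 1, f_y(x, y) = -1.
  f_x(P) = 1, f_y(P) = -1 (gradient nonzero, so P is smooth).
Step 3: tangent line at P: 1·(x − 2) + -1·(y − 0) = 0.
Expanding: x - y - 2 = 0.


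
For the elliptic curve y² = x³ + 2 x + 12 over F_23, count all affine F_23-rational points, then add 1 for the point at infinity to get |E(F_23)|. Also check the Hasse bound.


Affine points = {(0, 9), (0, 14), (2, 1), (2, 22), (5, 3), (5, 20), (7, 1), (7, 22), (9, 0), (11, 10), (11, 13), (12, 4), (12, 19), (13, 2), (13, 21), (14, 1), (14, 22), (15, 6), (15, 17), (16, 0), (19, 3), (19, 20), (20, 5), (20, 18), (21, 0), (22, 3), (22, 20)}; affine count = 27; |E(F_23)| = 28.

Discriminant check: Δ ∝ 4a³ + 27b² = 4·2³ + 27·12² = 4·8 + 27·144 ≡ 10 (mod 23). Nonzero ⇒ E is nonsingular.
For each x ∈ F_23, compute rhs = x³ + 2·x + 12 mod 23, then count y ∈ F_23 with y² ≡ rhs.
  x = 0: rhs = 12, matching y values: 9, 14 (2 points).
  x = 1: rhs = 15, matching y values: none (0 points).
  x = 2: rhs = 1, matching y values: 1, 22 (2 points).
  x = 3: rhs = 22, matching y values: none (0 points).
  x = 4: rhs = 15, matching y values: none (0 points).
  x = 5: rhs = 9, matching y values: 3, 20 (2 points).
  x = 6: rhs = 10, matching y values: none (0 points).
  x = 7: rhs = 1, matching y values: 1, 22 (2 points).
  x = 8: rhs = 11, matching y values: none (0 points).
  x = 9: rhs = 0, matching y values: 0 (1 points).
  x = 10: rhs = 20, matching y values: none (0 points).
  x = 11: rhs = 8, matching y values: 10, 13 (2 points).
  x = 12: rhs = 16, matching y values: 4, 19 (2 points).
  x = 13: rhs = 4, matching y values: 2, 21 (2 points).
  x = 14: rhs = 1, matching y values: 1, 22 (2 points).
  x = 15: rhs = 13, matching y values: 6, 17 (2 points).
  x = 16: rhs = 0, matching y values: 0 (1 points).
  x = 17: rhs = 14, matching y values: none (0 points).
  x = 18: rhs = 15, matching y values: none (0 points).
  x = 19: rhs = 9, matching y values: 3, 20 (2 points).
  x = 20: rhs = 2, matching y values: 5, 18 (2 points).
  x = 21: rhs = 0, matching y values: 0 (1 points).
  x = 22: rhs = 9, matching y values: 3, 20 (2 points).
Total affine count: 27.
Full point count |E(F_23)| = 27 + 1 = 28.
Hasse bound: |28 − (23+1)| = |4| = 4 ≤ 2√23 ≈ 9.5917 ✓.


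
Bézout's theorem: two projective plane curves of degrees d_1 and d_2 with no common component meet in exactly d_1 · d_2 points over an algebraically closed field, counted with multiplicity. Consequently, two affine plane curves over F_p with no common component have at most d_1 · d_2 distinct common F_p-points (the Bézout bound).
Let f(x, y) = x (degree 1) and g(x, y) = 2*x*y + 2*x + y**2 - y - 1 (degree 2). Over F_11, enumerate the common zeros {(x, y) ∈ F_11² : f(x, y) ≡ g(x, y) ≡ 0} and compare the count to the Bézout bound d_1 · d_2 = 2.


Common zeros: {(0, 4), (0, 8)}; count = 2; Bézout bound = 2.

deg(f) = 1, deg(g) = 2, so Bézout bound = 2.
Scan x ∈ F_11. For each x, list the y ∈ F_11 with f(x, y) ≡ 0 and those with g(x, y) ≡ 0 (mod 11); the common zeros in that column are the intersection.
  x = 0: f ≡ 0 at y ∈ {0, 1, 2, 3, 4, 5, 6, 7, 8, 9, 10}; g ≡ 0 at y ∈ {4, 8}; common: {4, 8}.
  x = 1: f ≡ 0 at y ∈ ∅; g ≡ 0 at y ∈ ∅; common: ∅.
  x = 2: f ≡ 0 at y ∈ ∅; g ≡ 0 at y ∈ ∅; common: ∅.
  x = 3: f ≡ 0 at y ∈ ∅; g ≡ 0 at y ∈ {1, 5}; common: ∅.
  x = 4: f ≡ 0 at y ∈ ∅; g ≡ 0 at y ∈ ∅; common: ∅.
  x = 5: f ≡ 0 at y ∈ ∅; g ≡ 0 at y ∈ {6, 7}; common: ∅.
  x = 6: f ≡ 0 at y ∈ ∅; g ≡ 0 at y ∈ {0}; common: ∅.
  x = 7: f ≡ 0 at y ∈ ∅; g ≡ 0 at y ∈ ∅; common: ∅.
  x = 8: f ≡ 0 at y ∈ ∅; g ≡ 0 at y ∈ {9}; common: ∅.
  x = 9: f ≡ 0 at y ∈ ∅; g ≡ 0 at y ∈ {2, 3}; common: ∅.
  x = 10: f ≡ 0 at y ∈ ∅; g ≡ 0 at y ∈ ∅; common: ∅.
Collecting: common zeros = {(0, 4), (0, 8)}, so the count is 2.
Comparison with the Bézout bound: 2 ≤ 2 = deg(f)·deg(g), as expected for curves with no common component (the bound is attained).


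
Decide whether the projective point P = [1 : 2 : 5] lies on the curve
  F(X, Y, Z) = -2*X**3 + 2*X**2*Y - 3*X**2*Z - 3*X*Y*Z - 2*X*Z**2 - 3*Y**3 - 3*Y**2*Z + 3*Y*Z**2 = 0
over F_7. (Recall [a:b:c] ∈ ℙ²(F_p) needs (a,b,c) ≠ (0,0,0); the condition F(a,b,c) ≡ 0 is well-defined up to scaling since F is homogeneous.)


F(1,2,5) ≡ 1 (mod 7); P is NOT on the curve.

Evaluate F(1, 2, 5) term-by-term (mod 7).
  -2*X**3 ↦ -2·1·1·1 = -2
  2*X**2*Y ↦ 2·1·2·1 = 4
  -3*X**2*Z ↦ -3·1·1·5 = -15
  -3*X*Y*Z ↦ -3·1·2·5 = -30
  -2*X*Z**2 ↦ -2·1·1·25 = -50
  -3*Y**3 ↦ -3·1·8·1 = -24
  -3*Y**2*Z ↦ -3·1·4·5 = -60
  3*Y*Z**2 ↦ 3·1·2·25 = 150
Sum: F(1, 2, 5) = (-2) + (4) + (-15) + (-30) + (-50) + (-24) + (-60) + (150) = -27.
Reducing mod 7: -27 ≡ 1 (mod 7).
Since F(a, b, c) ≡ 1 ≠ 0 (mod 7), P does NOT lie on the curve.


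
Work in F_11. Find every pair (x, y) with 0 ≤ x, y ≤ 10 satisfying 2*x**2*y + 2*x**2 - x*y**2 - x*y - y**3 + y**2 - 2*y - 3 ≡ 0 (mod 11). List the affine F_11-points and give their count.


Affine F_11-points: {(0, 2), (1, 2), (2, 8), (3, 9), (5, 6), (7, 9), (9, 6)}; count = 7.

For each of the 121 pairs (x, y) ∈ F_11², evaluate f(x, y) mod 11. Record the zeros.
  x = 0: [0↦8, 1↦6, 2↦0, 3↦6, 4↦7, 5↦8, 6↦3, 7↦8, 8↦6, 9↦2, 10↦1]  zeros at y ∈ {2}
  x = 1: [0↦10, 1↦8, 2↦0, 3↦2, 4↦8, 5↦1, 6↦8, 7↦1, 8↦7, 9↦9, 10↦1]  zeros at y ∈ {2}
  x = 2: [0↦5, 1↦7, 2↦1, 3↦3, 4↦7, 5↦7, 6↦8, 7↦4, 8↦0, 9↦1, 10↦1]  zeros at y ∈ {8}
  x = 3: [0↦4, 1↦3, 2↦3, 3↦9, 4↦4, 5↦4, 6↦3, 7↦6, 8↦7, 9↦0, 10↦1]  zeros at y ∈ {9}
  x = 4: [0↦7, 1↦7, 2↦6, 3↦9, 4↦10, 5↦3, 6↦4, 7↦7, 8↦6, 9↦6, 10↦1]  zeros at y ∈ ∅
  x = 5: [0↦3, 1↦8, 2↦10, 3↦3, 4↦3, 5↦4, 6↦0, 7↦7, 8↦8, 9↦8, 10↦1]  zeros at y ∈ {6}
  x = 6: [0↦3, 1↦6, 2↦4, 3↦2, 4↦5, 5↦7, 6↦2, 7↦6, 8↦2, 9↦6, 10↦1]  zeros at y ∈ ∅
  x = 7: [0↦7, 1↦1, 2↦10, 3↦6, 4↦5, 5↦1, 6↦10, 7↦4, 8↦10, 9↦0, 10↦1]  zeros at y ∈ {9}
  x = 8: [0↦4, 1↦4, 2↦6, 3↦4, 4↦3, 5↦8, 6↦2, 7↦1, 8↦10, 9↦1, 10↦1]  zeros at y ∈ ∅
  x = 9: [0↦5, 1↦4, 2↦3, 3↦7, 4↦10, 5↦6, 6↦0, 7↦8, 8↦2, 9↦9, 10↦1]  zeros at y ∈ {6}
  x = 10: [0↦10, 1↦1, 2↦1, 3↦4, 4↦4, 5↦6, 6↦4, 7↦3, 8↦8, 9↦2, 10↦1]  zeros at y ∈ ∅
Collecting zeros: affine points = {(0, 2), (1, 2), (2, 8), (3, 9), (5, 6), (7, 9), (9, 6)}.
Total count |C(F_11)_aff| = 7.


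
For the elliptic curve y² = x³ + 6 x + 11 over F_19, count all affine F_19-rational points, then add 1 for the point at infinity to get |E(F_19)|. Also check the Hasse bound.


Affine points = {(0, 7), (0, 12), (4, 2), (4, 17), (6, 4), (6, 15), (7, 4), (7, 15), (8, 1), (8, 18), (10, 8), (10, 11), (12, 5), (12, 14), (13, 5), (13, 14), (16, 2), (16, 17), (18, 2), (18, 17)}; affine count = 20; |E(F_19)| = 21.

Discriminant check: Δ ∝ 4a³ + 27b² = 4·6³ + 27·11² = 4·216 + 27·121 ≡ 8 (mod 19). Nonzero ⇒ E is nonsingular.
For each x ∈ F_19, compute rhs = x³ + 6·x + 11 mod 19, then count y ∈ F_19 with y² ≡ rhs.
  x = 0: rhs = 11, matching y values: 7, 12 (2 points).
  x = 1: rhs = 18, matching y values: none (0 points).
  x = 2: rhs = 12, matching y values: none (0 points).
  x = 3: rhs = 18, matching y values: none (0 points).
  x = 4: rhs = 4, matching y values: 2, 17 (2 points).
  x = 5: rhs = 14, matching y values: none (0 points).
  x = 6: rhs = 16, matching y values: 4, 15 (2 points).
  x = 7: rhs = 16, matching y values: 4, 15 (2 points).
  x = 8: rhs = 1, matching y values: 1, 18 (2 points).
  x = 9: rhs = 15, matching y values: none (0 points).
  x = 10: rhs = 7, matching y values: 8, 11 (2 points).
  x = 11: rhs = 2, matching y values: none (0 points).
  x = 12: rhs = 6, matching y values: 5, 14 (2 points).
  x = 13: rhs = 6, matching y values: 5, 14 (2 points).
  x = 14: rhs = 8, matching y values: none (0 points).
  x = 15: rhs = 18, matching y values: none (0 points).
  x = 16: rhs = 4, matching y values: 2, 17 (2 points).
  x = 17: rhs = 10, matching y values: none (0 points).
  x = 18: rhs = 4, matching y values: 2, 17 (2 points).
Total affine count: 20.
Full point count |E(F_19)| = 20 + 1 = 21.
Hasse bound: |21 − (19+1)| = |1| = 1 ≤ 2√19 ≈ 8.7178 ✓.


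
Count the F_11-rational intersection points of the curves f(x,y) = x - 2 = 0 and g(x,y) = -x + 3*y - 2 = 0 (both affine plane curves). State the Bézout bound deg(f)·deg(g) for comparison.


Common zeros: {(2, 5)}; count = 1; Bézout bound = 1.

deg(f) = 1, deg(g) = 1, so Bézout bound = 1.
Scan x ∈ F_11. For each x, list the y ∈ F_11 with f(x, y) ≡ 0 and those with g(x, y) ≡ 0 (mod 11); the common zeros in that column are the intersection.
  x = 0: f ≡ 0 at y ∈ ∅; g ≡ 0 at y ∈ {8}; common: ∅.
  x = 1: f ≡ 0 at y ∈ ∅; g ≡ 0 at y ∈ {1}; common: ∅.
  x = 2: f ≡ 0 at y ∈ {0, 1, 2, 3, 4, 5, 6, 7, 8, 9, 10}; g ≡ 0 at y ∈ {5}; common: {5}.
  x = 3: f ≡ 0 at y ∈ ∅; g ≡ 0 at y ∈ {9}; common: ∅.
  x = 4: f ≡ 0 at y ∈ ∅; g ≡ 0 at y ∈ {2}; common: ∅.
  x = 5: f ≡ 0 at y ∈ ∅; g ≡ 0 at y ∈ {6}; common: ∅.
  x = 6: f ≡ 0 at y ∈ ∅; g ≡ 0 at y ∈ {10}; common: ∅.
  x = 7: f ≡ 0 at y ∈ ∅; g ≡ 0 at y ∈ {3}; common: ∅.
  x = 8: f ≡ 0 at y ∈ ∅; g ≡ 0 at y ∈ {7}; common: ∅.
  x = 9: f ≡ 0 at y ∈ ∅; g ≡ 0 at y ∈ {0}; common: ∅.
  x = 10: f ≡ 0 at y ∈ ∅; g ≡ 0 at y ∈ {4}; common: ∅.
Collecting: common zeros = {(2, 5)}, so the count is 1.
Comparison with the Bézout bound: 1 ≤ 1 = deg(f)·deg(g), as expected for curves with no common component (the bound is attained).


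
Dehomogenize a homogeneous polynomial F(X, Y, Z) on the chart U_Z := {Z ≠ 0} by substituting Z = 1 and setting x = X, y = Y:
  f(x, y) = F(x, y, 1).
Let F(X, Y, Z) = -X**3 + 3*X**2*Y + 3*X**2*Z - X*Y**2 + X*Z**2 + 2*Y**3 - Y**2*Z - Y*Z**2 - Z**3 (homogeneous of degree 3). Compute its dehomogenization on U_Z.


f(x, y) = -x**3 + 3*x**2*y + 3*x**2 - x*y**2 + x + 2*y**3 - y**2 - y - 1

On U_Z we set Z = 1. Each monomial c·X^i·Y^j·Z^k in F becomes c·x^i·y^j·1^k = c·x^i·y^j.
Substituting Z = 1: F(X, Y, 1) = -x**3 + 3*x**2*y + 3*x**2 - x*y**2 + x + 2*y**3 - y**2 - y - 1.
Note: deg(f) ≤ deg(F) = 3; strict inequality happens when F is divisible by Z (lost terms).


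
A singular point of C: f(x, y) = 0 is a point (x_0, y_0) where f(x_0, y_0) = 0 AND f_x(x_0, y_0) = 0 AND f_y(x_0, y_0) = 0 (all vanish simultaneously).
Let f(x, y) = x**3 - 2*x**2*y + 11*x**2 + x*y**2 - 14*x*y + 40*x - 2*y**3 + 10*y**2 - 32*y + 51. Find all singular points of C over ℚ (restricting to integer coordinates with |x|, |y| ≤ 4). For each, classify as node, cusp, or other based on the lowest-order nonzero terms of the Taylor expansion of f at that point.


Singular points: {(-3, 1)}; classification: cusp.

Compute partial derivatives:
  f_x = 3*x**2 - 4*x*y + 22*x + y**2 - 14*y + 40.
  f_y = -2*x**2 + 2*x*y - 14*x - 6*y**2 + 20*y - 32.
Scan x_0 ∈ {−4, ..., 4}. For each x_0, f_y(x_0, y) is a polynomial in y; find its integer roots y ∈ {−4, ..., 4}, then test f_x and f at those candidates.
  x = -4: f_y(-4, y) = -6*y**2 + 12*y - 8; no integer root y with |y| ≤ 4.
  x = -3: f_y(-3, y) = -6*y**2 + 14*y - 8; vanishes at y ∈ {1}. (-3, 1): f_x = 0, f = 0 — SINGULAR.
  x = -2: f_y(-2, y) = -6*y**2 + 16*y - 12; no integer root y with |y| ≤ 4.
  x = -1: f_y(-1, y) = -6*y**2 + 18*y - 20; no integer root y with |y| ≤ 4.
  x = 0: f_y(0, y) = -6*y**2 + 20*y - 32; no integer root y with |y| ≤ 4.
  x = 1: f_y(1, y) = -6*y**2 + 22*y - 48; no integer root y with |y| ≤ 4.
  x = 2: f_y(2, y) = -6*y**2 + 24*y - 68; no integer root y with |y| ≤ 4.
  x = 3: f_y(3, y) = -6*y**2 + 26*y - 92; no integer root y with |y| ≤ 4.
  x = 4: f_y(4, y) = -6*y**2 + 28*y - 120; no integer root y with |y| ≤ 4.
Only singular point on the grid: (-3, 1).
Classify: substitute x = -3 + u, y = 1 + v and expand: f = u**3 - 2*u**2*v + u*v**2 - 2*v**3 + v**2.
No constant or linear terms (consistent with a singular point). Quadratic part: v**2. Cubic part: u**3 - 2*u**2*v + u*v**2 - 2*v**3.
The quadratic part v**2 is a perfect square, so there is a single (double) tangent line v = 0, i.e. y = 1. Restricting the cubic part to that line (v = 0) leaves u**3 ≠ 0, so f is not divisible by v and the branch is v² ≈ -u**3 to lowest order — this is a cusp.
Classification: cusp.


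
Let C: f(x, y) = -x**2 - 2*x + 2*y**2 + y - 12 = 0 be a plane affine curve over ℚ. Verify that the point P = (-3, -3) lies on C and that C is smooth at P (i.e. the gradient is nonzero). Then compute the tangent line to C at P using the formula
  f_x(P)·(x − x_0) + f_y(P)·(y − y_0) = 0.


Tangent line at P: 4*x - 11*y - 21 = 0.

Step 1: f(-3, -3) = 0, so P lies on C.
Step 2: partial derivatives
  f_x(x, y) = -2*x - 2, f_y(x, y) = 4*y + 1.
  f_x(P) = 4, f_y(P) = -11 (gradient nonzero, so P is smooth).
Step 3: tangent line at P: 4·(x − -3) + -11·(y − -3) = 0.
Expanding: 4*x - 11*y - 21 = 0.


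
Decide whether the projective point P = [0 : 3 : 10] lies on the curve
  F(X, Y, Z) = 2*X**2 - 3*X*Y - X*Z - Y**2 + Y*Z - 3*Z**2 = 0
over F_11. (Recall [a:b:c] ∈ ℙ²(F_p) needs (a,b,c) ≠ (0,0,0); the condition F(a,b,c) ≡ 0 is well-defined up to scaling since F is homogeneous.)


F(0,3,10) ≡ 7 (mod 11); P is NOT on the curve.

Evaluate F(0, 3, 10) term-by-term (mod 11).
  2*X**2 ↦ 2·0·1·1 = 0
  -3*X*Y ↦ -3·0·3·1 = 0
  -X*Z ↦ -1·0·1·10 = 0
  -Y**2 ↦ -1·1·9·1 = -9
  Y*Z ↦ 1·1·3·10 = 30
  -3*Z**2 ↦ -3·1·1·100 = -300
Sum: F(0, 3, 10) = (0) + (0) + (0) + (-9) + (30) + (-300) = -279.
Reducing mod 11: -279 ≡ 7 (mod 11).
Since F(a, b, c) ≡ 7 ≠ 0 (mod 11), P does NOT lie on the curve.


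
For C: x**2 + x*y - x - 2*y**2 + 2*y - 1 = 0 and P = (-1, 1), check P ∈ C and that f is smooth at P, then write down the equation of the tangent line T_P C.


Tangent line at P: -2*x - 3*y + 1 = 0.

Step 1: f(-1, 1) = 0, so P lies on C.
Step 2: partial derivatives
  f_x(x, y) = 2*x + y - 1, f_y(x, y) = x - 4*y + 2.
  f_x(P) = -2, f_y(P) = -3 (gradient nonzero, so P is smooth).
Step 3: tangent line at P: -2·(x − -1) + -3·(y − 1) = 0.
Expanding: -2*x - 3*y + 1 = 0.


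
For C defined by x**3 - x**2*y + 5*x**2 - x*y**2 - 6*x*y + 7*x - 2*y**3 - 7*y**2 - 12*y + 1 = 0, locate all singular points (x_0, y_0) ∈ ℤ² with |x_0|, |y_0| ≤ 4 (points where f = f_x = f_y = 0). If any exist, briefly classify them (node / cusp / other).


Singular points: {(-2, -1)}; classification: cusp.

Compute partial derivatives:
  f_x = 3*x**2 - 2*x*y + 10*x - y**2 - 6*y + 7.
  f_y = -x**2 - 2*x*y - 6*x - 6*y**2 - 14*y - 12.
Scan x_0 ∈ {−4, ..., 4}. For each x_0, f_y(x_0, y) is a polynomial in y; find its integer roots y ∈ {−4, ..., 4}, then test f_x and f at those candidates.
  x = -4: f_y(-4, y) = -6*y**2 - 6*y - 4; no integer root y with |y| ≤ 4.
  x = -3: f_y(-3, y) = -6*y**2 - 8*y - 3; no integer root y with |y| ≤ 4.
  x = -2: f_y(-2, y) = -6*y**2 - 10*y - 4; vanishes at y ∈ {-1}. (-2, -1): f_x = 0, f = 0 — SINGULAR.
  x = -1: f_y(-1, y) = -6*y**2 - 12*y - 7; no integer root y with |y| ≤ 4.
  x = 0: f_y(0, y) = -6*y**2 - 14*y - 12; no integer root y with |y| ≤ 4.
  x = 1: f_y(1, y) = -6*y**2 - 16*y - 19; no integer root y with |y| ≤ 4.
  x = 2: f_y(2, y) = -6*y**2 - 18*y - 28; no integer root y with |y| ≤ 4.
  x = 3: f_y(3, y) = -6*y**2 - 20*y - 39; no integer root y with |y| ≤ 4.
  x = 4: f_y(4, y) = -6*y**2 - 22*y - 52; no integer root y with |y| ≤ 4.
Only singular point on the grid: (-2, -1).
Classify: substitute x = -2 + u, y = -1 + v and expand: f = u**3 - u**2*v - u*v**2 - 2*v**3 + v**2.
No constant or linear terms (consistent with a singular point). Quadratic part: v**2. Cubic part: u**3 - u**2*v - u*v**2 - 2*v**3.
The quadratic part v**2 is a perfect square, so there is a single (double) tangent line v = 0, i.e. y = -1. Restricting the cubic part to that line (v = 0) leaves u**3 ≠ 0, so f is not divisible by v and the branch is v² ≈ -u**3 to lowest order — this is a cusp.
Classification: cusp.


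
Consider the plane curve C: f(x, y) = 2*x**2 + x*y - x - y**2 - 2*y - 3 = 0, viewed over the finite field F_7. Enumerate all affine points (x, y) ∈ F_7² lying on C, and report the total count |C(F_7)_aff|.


Affine F_7-points: {(1, 3), (3, 4), (5, 0), (5, 3), (6, 0), (6, 4)}; count = 6.

For each of the 49 pairs (x, y) ∈ F_7², evaluate f(x, y) mod 7. Record the zeros.
  x = 0: [0↦4, 1↦1, 2↦3, 3↦3, 4↦1, 5↦4, 6↦5]  zeros at y ∈ ∅
  x = 1: [0↦5, 1↦3, 2↦6, 3↦0, 4↦6, 5↦3, 6↦5]  zeros at y ∈ {3}
  x = 2: [0↦3, 1↦2, 2↦6, 3↦1, 4↦1, 5↦6, 6↦2]  zeros at y ∈ ∅
  x = 3: [0↦5, 1↦5, 2↦3, 3↦6, 4↦0, 5↦6, 6↦3]  zeros at y ∈ {4}
  x = 4: [0↦4, 1↦5, 2↦4, 3↦1, 4↦3, 5↦3, 6↦1]  zeros at y ∈ ∅
  x = 5: [0↦0, 1↦2, 2↦2, 3↦0, 4↦3, 5↦4, 6↦3]  zeros at y ∈ {0, 3}
  x = 6: [0↦0, 1↦3, 2↦4, 3↦3, 4↦0, 5↦2, 6↦2]  zeros at y ∈ {0, 4}
Collecting zeros: affine points = {(1, 3), (3, 4), (5, 0), (5, 3), (6, 0), (6, 4)}.
Total count |C(F_7)_aff| = 6.


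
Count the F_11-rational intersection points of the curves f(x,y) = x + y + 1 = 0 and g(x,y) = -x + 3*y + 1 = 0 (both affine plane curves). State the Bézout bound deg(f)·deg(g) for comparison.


Common zeros: {(5, 5)}; count = 1; Bézout bound = 1.

deg(f) = 1, deg(g) = 1, so Bézout bound = 1.
Scan x ∈ F_11. For each x, list the y ∈ F_11 with f(x, y) ≡ 0 and those with g(x, y) ≡ 0 (mod 11); the common zeros in that column are the intersection.
  x = 0: f ≡ 0 at y ∈ {10}; g ≡ 0 at y ∈ {7}; common: ∅.
  x = 1: f ≡ 0 at y ∈ {9}; g ≡ 0 at y ∈ {0}; common: ∅.
  x = 2: f ≡ 0 at y ∈ {8}; g ≡ 0 at y ∈ {4}; common: ∅.
  x = 3: f ≡ 0 at y ∈ {7}; g ≡ 0 at y ∈ {8}; common: ∅.
  x = 4: f ≡ 0 at y ∈ {6}; g ≡ 0 at y ∈ {1}; common: ∅.
  x = 5: f ≡ 0 at y ∈ {5}; g ≡ 0 at y ∈ {5}; common: {5}.
  x = 6: f ≡ 0 at y ∈ {4}; g ≡ 0 at y ∈ {9}; common: ∅.
  x = 7: f ≡ 0 at y ∈ {3}; g ≡ 0 at y ∈ {2}; common: ∅.
  x = 8: f ≡ 0 at y ∈ {2}; g ≡ 0 at y ∈ {6}; common: ∅.
  x = 9: f ≡ 0 at y ∈ {1}; g ≡ 0 at y ∈ {10}; common: ∅.
  x = 10: f ≡ 0 at y ∈ {0}; g ≡ 0 at y ∈ {3}; common: ∅.
Collecting: common zeros = {(5, 5)}, so the count is 1.
Comparison with the Bézout bound: 1 ≤ 1 = deg(f)·deg(g), as expected for curves with no common component (the bound is attained).


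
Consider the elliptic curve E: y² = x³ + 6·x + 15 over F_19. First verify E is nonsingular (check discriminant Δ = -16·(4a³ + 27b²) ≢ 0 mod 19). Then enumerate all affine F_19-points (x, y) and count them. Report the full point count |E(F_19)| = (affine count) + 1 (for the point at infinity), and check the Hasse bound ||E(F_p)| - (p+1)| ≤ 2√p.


Affine points = {(2, 4), (2, 15), (6, 1), (6, 18), (7, 1), (7, 18), (8, 9), (8, 10), (9, 0), (10, 7), (10, 12), (11, 5), (11, 14)}; affine count = 13; |E(F_19)| = 14.

Discriminant check: Δ ∝ 4a³ + 27b² = 4·6³ + 27·15² = 4·216 + 27·225 ≡ 4 (mod 19). Nonzero ⇒ E is nonsingular.
For each x ∈ F_19, compute rhs = x³ + 6·x + 15 mod 19, then count y ∈ F_19 with y² ≡ rhs.
  x = 0: rhs = 15, matching y values: none (0 points).
  x = 1: rhs = 3, matching y values: none (0 points).
  x = 2: rhs = 16, matching y values: 4, 15 (2 points).
  x = 3: rhs = 3, matching y values: none (0 points).
  x = 4: rhs = 8, matching y values: none (0 points).
  x = 5: rhs = 18, matching y values: none (0 points).
  x = 6: rhs = 1, matching y values: 1, 18 (2 points).
  x = 7: rhs = 1, matching y values: 1, 18 (2 points).
  x = 8: rhs = 5, matching y values: 9, 10 (2 points).
  x = 9: rhs = 0, matching y values: 0 (1 points).
  x = 10: rhs = 11, matching y values: 7, 12 (2 points).
  x = 11: rhs = 6, matching y values: 5, 14 (2 points).
  x = 12: rhs = 10, matching y values: none (0 points).
  x = 13: rhs = 10, matching y values: none (0 points).
  x = 14: rhs = 12, matching y values: none (0 points).
  x = 15: rhs = 3, matching y values: none (0 points).
  x = 16: rhs = 8, matching y values: none (0 points).
  x = 17: rhs = 14, matching y values: none (0 points).
  x = 18: rhs = 8, matching y values: none (0 points).
Total affine count: 13.
Full point count |E(F_19)| = 13 + 1 = 14.
Hasse bound: |14 − (19+1)| = |-6| = 6 ≤ 2√19 ≈ 8.7178 ✓.


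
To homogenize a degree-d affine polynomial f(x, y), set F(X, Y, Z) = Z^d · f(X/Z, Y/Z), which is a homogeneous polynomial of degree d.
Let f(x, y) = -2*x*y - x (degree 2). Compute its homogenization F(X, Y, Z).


F(X, Y, Z) = -2*X*Y - X*Z

deg(f) = 2.
Substitute x = X/Z, y = Y/Z into f, then multiply by Z^2.
  monomial -2·x^1·y^1 ↦ -2·X^1·Y^1·Z^0.
  monomial -1·x^1·y^0 ↦ -1·X^1·Y^0·Z^1.
Collecting: F(X, Y, Z) = -2*X*Y - X*Z.


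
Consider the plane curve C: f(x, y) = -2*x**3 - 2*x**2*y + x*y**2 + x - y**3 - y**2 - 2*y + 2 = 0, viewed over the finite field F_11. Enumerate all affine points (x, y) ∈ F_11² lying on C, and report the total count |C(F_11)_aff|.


Affine F_11-points: {(2, 1), (2, 10), (4, 1), (5, 4), (5, 5), (5, 6), (6, 4), (7, 4), (8, 2), (10, 9)}; count = 10.

For each of the 121 pairs (x, y) ∈ F_11², evaluate f(x, y) mod 11. Record the zeros.
  x = 0: [0↦2, 1↦9, 2↦8, 3↦4, 4↦2, 5↦7, 6↦2, 7↦3, 8↦4, 9↦10, 10↦4]  zeros at y ∈ ∅
  x = 1: [0↦1, 1↦7, 2↦7, 3↦6, 4↦9, 5↦10, 6↦3, 7↦4, 8↦7, 9↦6, 10↦6]  zeros at y ∈ ∅
  x = 2: [0↦10, 1↦0, 2↦8, 3↦6, 4↦10, 5↦3, 6↦1, 7↦9, 8↦10, 9↦9, 10↦0]  zeros at y ∈ {1, 10}
  x = 3: [0↦6, 1↦9, 2↦10, 3↦3, 4↦4, 5↦7, 6↦6, 7↦6, 8↦1, 9↦7, 10↦7]  zeros at y ∈ ∅
  x = 4: [0↦10, 1↦0, 2↦1, 3↦7, 4↦1, 5↦10, 6↦6, 7↦5, 8↦1, 9↦10, 10↦4]  zeros at y ∈ {1}
  x = 5: [0↦10, 1↦5, 2↦2, 3↦6, 4↦0, 5↦0, 6↦0, 7↦5, 8↦9, 9↦6, 10↦1]  zeros at y ∈ {4, 5, 6}
  x = 6: [0↦5, 1↦1, 2↦1, 3↦10, 4↦0, 5↦9, 6↦9, 7↦5, 8↦2, 9↦5, 10↦8]  zeros at y ∈ {4}
  x = 7: [0↦5, 1↦9, 2↦8, 3↦7, 4↦0, 5↦3, 6↦10, 7↦4, 8↦1, 9↦6, 10↦2]  zeros at y ∈ {4}
  x = 8: [0↦9, 1↦6, 2↦0, 3↦7, 4↦10, 5↦3, 6↦2, 7↦1, 8↦5, 9↦8, 10↦4]  zeros at y ∈ {2}
  x = 9: [0↦5, 1↦2, 2↦9, 3↦9, 4↦7, 5↦8, 6↦6, 7↦6, 8↦2, 9↦10, 10↦2]  zeros at y ∈ ∅
  x = 10: [0↦3, 1↦7, 2↦1, 3↦1, 4↦1, 5↦6, 6↦10, 7↦7, 8↦2, 9↦0, 10↦6]  zeros at y ∈ {9}
Collecting zeros: affine points = {(2, 1), (2, 10), (4, 1), (5, 4), (5, 5), (5, 6), (6, 4), (7, 4), (8, 2), (10, 9)}.
Total count |C(F_11)_aff| = 10.


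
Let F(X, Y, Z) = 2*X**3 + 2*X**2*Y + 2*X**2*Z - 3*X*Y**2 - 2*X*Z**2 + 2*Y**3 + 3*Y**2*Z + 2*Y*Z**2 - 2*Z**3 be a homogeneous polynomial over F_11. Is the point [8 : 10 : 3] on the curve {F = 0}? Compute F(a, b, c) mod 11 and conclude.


F(8,10,3) ≡ 2 (mod 11); P is NOT on the curve.

Evaluate F(8, 10, 3) term-by-term (mod 11).
  2*X**3 ↦ 2·512·1·1 = 1024
  2*X**2*Y ↦ 2·64·10·1 = 1280
  2*X**2*Z ↦ 2·64·1·3 = 384
  -3*X*Y**2 ↦ -3·8·100·1 = -2400
  -2*X*Z**2 ↦ -2·8·1·9 = -144
  2*Y**3 ↦ 2·1·1000·1 = 2000
  3*Y**2*Z ↦ 3·1·100·3 = 900
  2*Y*Z**2 ↦ 2·1·10·9 = 180
  -2*Z**3 ↦ -2·1·1·27 = -54
Sum: F(8, 10, 3) = (1024) + (1280) + (384) + (-2400) + (-144) + (2000) + (900) + (180) + (-54) = 3170.
Reducing mod 11: 3170 ≡ 2 (mod 11).
Since F(a, b, c) ≡ 2 ≠ 0 (mod 11), P does NOT lie on the curve.


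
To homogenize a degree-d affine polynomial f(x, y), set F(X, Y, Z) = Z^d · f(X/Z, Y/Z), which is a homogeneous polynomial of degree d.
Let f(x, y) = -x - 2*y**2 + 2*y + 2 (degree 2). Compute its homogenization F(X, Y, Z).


F(X, Y, Z) = -X*Z - 2*Y**2 + 2*Y*Z + 2*Z**2

deg(f) = 2.
Substitute x = X/Z, y = Y/Z into f, then multiply by Z^2.
  monomial -1·x^1·y^0 ↦ -1·X^1·Y^0·Z^1.
  monomial -2·x^0·y^2 ↦ -2·X^0·Y^2·Z^0.
  monomial 2·x^0·y^1 ↦ 2·X^0·Y^1·Z^1.
  monomial 2·x^0·y^0 ↦ 2·X^0·Y^0·Z^2.
Collecting: F(X, Y, Z) = -X*Z - 2*Y**2 + 2*Y*Z + 2*Z**2.
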